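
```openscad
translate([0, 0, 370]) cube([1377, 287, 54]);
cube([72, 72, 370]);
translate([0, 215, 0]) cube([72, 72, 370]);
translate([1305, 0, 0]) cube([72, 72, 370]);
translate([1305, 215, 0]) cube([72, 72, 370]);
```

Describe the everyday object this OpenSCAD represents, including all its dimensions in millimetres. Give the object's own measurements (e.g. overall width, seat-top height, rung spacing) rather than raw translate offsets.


A long wooden bench with a 1377 mm (x) × 287 mm (y) seat, 54 mm thick, its top surface 424 mm above the floor. Four 72 mm square legs at the seat corners, flush with the edges, run from z = 0 to the seat underside.


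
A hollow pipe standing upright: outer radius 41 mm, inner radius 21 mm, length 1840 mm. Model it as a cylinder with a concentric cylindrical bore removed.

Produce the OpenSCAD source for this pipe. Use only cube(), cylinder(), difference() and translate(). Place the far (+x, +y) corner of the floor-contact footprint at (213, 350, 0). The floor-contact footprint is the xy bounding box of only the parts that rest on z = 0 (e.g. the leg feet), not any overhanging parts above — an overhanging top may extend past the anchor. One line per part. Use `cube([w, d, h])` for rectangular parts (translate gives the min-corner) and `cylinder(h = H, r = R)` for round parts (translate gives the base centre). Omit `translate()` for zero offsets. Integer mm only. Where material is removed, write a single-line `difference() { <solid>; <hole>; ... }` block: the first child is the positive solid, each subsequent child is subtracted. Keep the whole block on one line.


difference() { translate([172, 309, 0]) cylinder(h = 1840, r = 41); translate([172, 309, 0]) cylinder(h = 1840, r = 21); }


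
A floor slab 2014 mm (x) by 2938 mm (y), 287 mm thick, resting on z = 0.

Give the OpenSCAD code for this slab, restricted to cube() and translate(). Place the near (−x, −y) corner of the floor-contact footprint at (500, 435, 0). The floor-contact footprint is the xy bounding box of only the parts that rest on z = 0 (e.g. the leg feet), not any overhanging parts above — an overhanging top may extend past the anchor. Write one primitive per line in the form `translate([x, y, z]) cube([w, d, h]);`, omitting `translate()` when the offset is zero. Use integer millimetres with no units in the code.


translate([500, 435, 0]) cube([2014, 2938, 287]);


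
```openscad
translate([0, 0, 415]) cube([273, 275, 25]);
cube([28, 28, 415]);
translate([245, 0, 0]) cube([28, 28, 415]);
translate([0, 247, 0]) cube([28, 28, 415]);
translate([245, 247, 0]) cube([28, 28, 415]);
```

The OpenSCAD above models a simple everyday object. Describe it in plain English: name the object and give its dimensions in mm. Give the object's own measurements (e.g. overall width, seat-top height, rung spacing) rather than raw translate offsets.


A simple wooden stool: a rectangular seat 273 mm (x) by 275 mm (y), 25 mm thick, top face at z = 440 mm, on four square legs, each 28×28 mm in cross-section. The legs rest on z = 0, each flush with a corner of the seat.


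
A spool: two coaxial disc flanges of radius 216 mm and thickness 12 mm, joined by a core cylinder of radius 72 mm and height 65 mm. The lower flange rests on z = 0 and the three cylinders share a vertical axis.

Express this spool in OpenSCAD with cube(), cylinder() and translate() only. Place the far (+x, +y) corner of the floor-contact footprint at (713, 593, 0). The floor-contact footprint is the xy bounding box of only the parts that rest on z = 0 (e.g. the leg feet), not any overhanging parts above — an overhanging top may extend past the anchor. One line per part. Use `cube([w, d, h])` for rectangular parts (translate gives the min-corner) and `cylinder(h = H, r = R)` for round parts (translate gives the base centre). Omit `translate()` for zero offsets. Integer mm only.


translate([497, 377, 0]) cylinder(h = 12, r = 216);
translate([497, 377, 12]) cylinder(h = 65, r = 72);
translate([497, 377, 77]) cylinder(h = 12, r = 216);


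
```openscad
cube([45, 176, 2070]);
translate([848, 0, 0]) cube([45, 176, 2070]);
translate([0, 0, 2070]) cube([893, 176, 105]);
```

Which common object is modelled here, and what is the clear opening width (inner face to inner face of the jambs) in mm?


A door frame. The clear opening width is 803 mm.

Two 2070 mm tall posts with a header on top — a door frame. The left jamb is 45 mm wide at x = 0; the right jamb starts at x = 848. The clear opening is 848 − 45 = 803 mm.


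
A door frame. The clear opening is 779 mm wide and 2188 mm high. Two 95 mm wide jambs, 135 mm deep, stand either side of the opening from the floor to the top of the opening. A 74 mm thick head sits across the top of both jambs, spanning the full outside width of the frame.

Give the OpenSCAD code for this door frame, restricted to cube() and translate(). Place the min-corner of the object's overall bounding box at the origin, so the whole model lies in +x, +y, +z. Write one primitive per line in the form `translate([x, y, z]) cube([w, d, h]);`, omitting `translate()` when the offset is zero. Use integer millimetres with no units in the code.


cube([95, 135, 2188]);
translate([874, 0, 0]) cube([95, 135, 2188]);
translate([0, 0, 2188]) cube([969, 135, 74]);


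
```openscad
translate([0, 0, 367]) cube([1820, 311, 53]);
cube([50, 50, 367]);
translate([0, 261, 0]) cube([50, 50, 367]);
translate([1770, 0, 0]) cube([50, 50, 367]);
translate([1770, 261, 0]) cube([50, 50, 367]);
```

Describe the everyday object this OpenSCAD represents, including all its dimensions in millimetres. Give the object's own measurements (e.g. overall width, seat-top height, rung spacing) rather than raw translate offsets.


A long wooden bench with a 1820 mm (x) × 311 mm (y) seat, 53 mm thick, its top surface 420 mm above the floor. Four 50 mm square legs at the seat corners, flush with the edges, run from z = 0 to the seat underside.


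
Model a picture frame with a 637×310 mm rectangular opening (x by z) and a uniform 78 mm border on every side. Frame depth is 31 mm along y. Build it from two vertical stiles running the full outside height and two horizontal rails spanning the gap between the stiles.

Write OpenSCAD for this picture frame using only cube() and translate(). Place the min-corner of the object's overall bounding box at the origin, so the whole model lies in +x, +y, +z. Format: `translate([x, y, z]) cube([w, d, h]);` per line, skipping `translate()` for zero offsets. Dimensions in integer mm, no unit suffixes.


cube([78, 31, 466]);
translate([715, 0, 0]) cube([78, 31, 466]);
translate([78, 0, 0]) cube([637, 31, 78]);
translate([78, 0, 388]) cube([637, 31, 78]);


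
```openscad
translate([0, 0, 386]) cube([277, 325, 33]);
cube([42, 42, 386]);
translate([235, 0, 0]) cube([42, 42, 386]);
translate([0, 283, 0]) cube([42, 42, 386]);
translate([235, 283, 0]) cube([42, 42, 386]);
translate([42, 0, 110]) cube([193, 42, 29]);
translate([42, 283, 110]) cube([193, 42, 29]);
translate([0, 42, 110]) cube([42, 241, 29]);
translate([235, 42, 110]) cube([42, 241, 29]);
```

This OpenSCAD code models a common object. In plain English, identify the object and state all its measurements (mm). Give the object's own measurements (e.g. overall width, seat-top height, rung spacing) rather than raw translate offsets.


A four-legged stool. The seat is a 277×325×33 mm slab whose top surface is at z = 419 mm; four square legs, each 42×42 mm in cross-section, run from the floor (z = 0) to the underside of the seat, each flush with a corner of the seat. Four stretchers, 42 mm wide and 29 mm tall, connect adjacent legs with their undersides at z = 110 mm, each running between the inner faces of the legs it joins and aligned with the legs' outer faces on the other axis.


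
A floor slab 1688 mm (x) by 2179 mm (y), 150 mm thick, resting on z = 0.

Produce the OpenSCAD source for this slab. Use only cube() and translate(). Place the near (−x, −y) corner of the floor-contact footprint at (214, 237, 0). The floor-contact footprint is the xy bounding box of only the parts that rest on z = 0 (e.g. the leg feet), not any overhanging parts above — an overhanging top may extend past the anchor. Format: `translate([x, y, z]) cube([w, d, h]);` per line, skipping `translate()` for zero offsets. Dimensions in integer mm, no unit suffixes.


translate([214, 237, 0]) cube([1688, 2179, 150]);


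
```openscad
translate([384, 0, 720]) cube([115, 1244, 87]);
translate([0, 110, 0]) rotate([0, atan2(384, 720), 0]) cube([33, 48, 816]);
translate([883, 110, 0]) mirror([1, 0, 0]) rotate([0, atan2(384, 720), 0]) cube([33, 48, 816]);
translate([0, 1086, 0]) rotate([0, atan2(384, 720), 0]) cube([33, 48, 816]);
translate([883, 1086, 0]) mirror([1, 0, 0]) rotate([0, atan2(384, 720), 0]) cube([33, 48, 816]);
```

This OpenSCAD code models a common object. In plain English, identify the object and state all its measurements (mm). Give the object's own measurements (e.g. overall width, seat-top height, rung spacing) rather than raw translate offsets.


A sawhorse. A 115×1244×87 mm beam (x, y, z) sits on two A-frame leg pairs. Each pair is two raked legs of 33×48 mm section (48 mm along y) splaying symmetrically in x. Each leg rises 720 mm vertically over 384 mm of horizontal reach and is 816 mm long along its own axis. Every leg's outer bottom edge rests on the floor and its outer top edge meets a bottom edge of the beam — the left legs (tilting toward +x) meet the beam's −x bottom edge, the right legs (their mirror images, tilting toward −x) meet its +x bottom edge — so the leg tops tuck under the beam, the beam's underside is 720 mm above the floor, and the feet are 883 mm apart outside-to-outside with the beam centred between them. The two leg pairs are set in 110 mm from either end of the beam.


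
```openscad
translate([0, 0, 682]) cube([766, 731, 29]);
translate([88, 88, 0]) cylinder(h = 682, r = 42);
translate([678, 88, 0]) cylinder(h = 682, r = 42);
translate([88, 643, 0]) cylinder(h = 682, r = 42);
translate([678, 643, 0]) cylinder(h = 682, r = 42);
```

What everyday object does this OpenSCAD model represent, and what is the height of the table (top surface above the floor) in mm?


A table. The table height is 711 mm.

A 766×731×29 slab sits at z = 682 on four Ø84 mm round legs — a table. The top surface is at 682 + 29 = 711 mm.


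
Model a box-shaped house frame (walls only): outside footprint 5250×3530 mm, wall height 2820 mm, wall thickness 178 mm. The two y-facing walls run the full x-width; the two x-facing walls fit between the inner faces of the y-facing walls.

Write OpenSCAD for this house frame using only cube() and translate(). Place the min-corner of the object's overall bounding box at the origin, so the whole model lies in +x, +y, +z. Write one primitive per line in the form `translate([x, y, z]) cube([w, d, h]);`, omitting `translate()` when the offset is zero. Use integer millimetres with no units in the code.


cube([5250, 178, 2820]);
translate([0, 3352, 0]) cube([5250, 178, 2820]);
translate([0, 178, 0]) cube([178, 3174, 2820]);
translate([5072, 178, 0]) cube([178, 3174, 2820]);


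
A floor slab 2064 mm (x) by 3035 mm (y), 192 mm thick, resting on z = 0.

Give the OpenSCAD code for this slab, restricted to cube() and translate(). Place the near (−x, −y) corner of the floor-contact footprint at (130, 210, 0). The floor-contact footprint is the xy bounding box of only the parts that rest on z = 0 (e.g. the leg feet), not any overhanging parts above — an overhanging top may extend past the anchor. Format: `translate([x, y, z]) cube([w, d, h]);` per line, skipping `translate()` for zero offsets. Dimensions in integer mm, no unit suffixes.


translate([130, 210, 0]) cube([2064, 3035, 192]);


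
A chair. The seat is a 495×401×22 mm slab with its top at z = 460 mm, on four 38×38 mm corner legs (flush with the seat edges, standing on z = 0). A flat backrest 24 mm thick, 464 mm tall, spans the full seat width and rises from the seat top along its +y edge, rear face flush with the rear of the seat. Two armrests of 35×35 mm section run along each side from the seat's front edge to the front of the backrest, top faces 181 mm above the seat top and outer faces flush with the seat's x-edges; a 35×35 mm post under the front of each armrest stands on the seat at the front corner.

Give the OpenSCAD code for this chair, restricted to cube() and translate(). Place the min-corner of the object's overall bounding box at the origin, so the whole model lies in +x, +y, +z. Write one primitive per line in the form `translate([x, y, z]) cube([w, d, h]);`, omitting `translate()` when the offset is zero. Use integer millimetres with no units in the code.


translate([0, 0, 438]) cube([495, 401, 22]);
cube([38, 38, 438]);
translate([457, 0, 0]) cube([38, 38, 438]);
translate([0, 363, 0]) cube([38, 38, 438]);
translate([457, 363, 0]) cube([38, 38, 438]);
translate([0, 377, 460]) cube([495, 24, 464]);
translate([0, 0, 606]) cube([35, 377, 35]);
translate([460, 0, 606]) cube([35, 377, 35]);
translate([0, 0, 460]) cube([35, 35, 146]);
translate([460, 0, 460]) cube([35, 35, 146]);


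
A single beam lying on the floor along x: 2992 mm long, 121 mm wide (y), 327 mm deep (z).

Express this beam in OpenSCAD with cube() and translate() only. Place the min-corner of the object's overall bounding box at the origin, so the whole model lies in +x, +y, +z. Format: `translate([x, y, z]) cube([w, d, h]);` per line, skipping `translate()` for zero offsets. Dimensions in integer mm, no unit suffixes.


cube([2992, 121, 327]);


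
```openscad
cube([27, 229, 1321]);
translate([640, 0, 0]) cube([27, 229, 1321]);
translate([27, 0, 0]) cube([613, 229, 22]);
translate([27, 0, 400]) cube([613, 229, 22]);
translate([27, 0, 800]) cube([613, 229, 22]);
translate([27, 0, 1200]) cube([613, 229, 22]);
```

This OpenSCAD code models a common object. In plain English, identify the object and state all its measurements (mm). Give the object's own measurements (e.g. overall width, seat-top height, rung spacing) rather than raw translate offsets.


An open bookshelf. Two side panels, each 27 mm thick, 229 mm deep and 1321 mm tall, stand 667 mm apart (outside-to-outside). Between them sit 4 shelves, each 22 mm thick and 229 mm deep, spanning the full gap between the sides. The bottom shelf rests on the floor (its underside at z = 0) and the clear gap between one shelf's top and the next shelf's underside is 378 mm.


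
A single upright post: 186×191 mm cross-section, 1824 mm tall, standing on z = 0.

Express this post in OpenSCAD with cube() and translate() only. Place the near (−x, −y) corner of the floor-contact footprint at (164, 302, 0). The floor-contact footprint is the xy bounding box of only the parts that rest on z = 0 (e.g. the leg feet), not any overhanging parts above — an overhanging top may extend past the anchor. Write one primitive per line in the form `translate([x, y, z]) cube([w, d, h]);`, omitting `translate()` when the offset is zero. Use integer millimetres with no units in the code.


translate([164, 302, 0]) cube([186, 191, 1824]);


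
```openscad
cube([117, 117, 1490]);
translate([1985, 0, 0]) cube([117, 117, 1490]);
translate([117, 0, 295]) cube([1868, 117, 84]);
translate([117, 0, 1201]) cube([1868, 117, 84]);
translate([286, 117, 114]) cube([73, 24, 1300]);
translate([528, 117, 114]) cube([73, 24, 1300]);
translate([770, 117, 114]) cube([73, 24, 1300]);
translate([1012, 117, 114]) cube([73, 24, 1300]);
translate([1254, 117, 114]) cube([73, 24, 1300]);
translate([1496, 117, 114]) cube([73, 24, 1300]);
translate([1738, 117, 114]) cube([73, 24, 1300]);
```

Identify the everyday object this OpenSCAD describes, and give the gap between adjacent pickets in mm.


A fence section. The picket gap is 169 mm.

Two posts, two rails, 7 pickets — a fence section. Span 1868 mm holds 7 pickets of 73 mm with 8 equal gaps: ⌊(1868 − 7·73) / 8⌋ = 169 mm.


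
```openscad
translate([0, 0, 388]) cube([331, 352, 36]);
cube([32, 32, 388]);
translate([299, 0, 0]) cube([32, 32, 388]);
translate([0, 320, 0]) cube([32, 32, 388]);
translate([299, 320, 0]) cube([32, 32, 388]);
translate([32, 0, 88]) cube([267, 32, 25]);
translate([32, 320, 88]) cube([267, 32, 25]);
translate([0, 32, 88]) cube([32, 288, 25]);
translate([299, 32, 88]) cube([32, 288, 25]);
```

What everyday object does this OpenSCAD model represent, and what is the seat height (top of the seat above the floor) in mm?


A stool. The seat height is 424 mm.

A 331×352×36 slab at z = 388 on four corner posts — a stool. The seat top is 388 + 36 = 424 mm.


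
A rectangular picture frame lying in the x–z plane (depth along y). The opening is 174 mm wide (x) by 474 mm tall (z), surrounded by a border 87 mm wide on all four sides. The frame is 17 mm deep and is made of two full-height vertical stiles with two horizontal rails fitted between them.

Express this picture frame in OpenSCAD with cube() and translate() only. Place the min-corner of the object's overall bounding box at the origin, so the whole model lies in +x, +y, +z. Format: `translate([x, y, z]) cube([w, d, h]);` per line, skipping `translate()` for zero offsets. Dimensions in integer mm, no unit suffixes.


cube([87, 17, 648]);
translate([261, 0, 0]) cube([87, 17, 648]);
translate([87, 0, 0]) cube([174, 17, 87]);
translate([87, 0, 561]) cube([174, 17, 87]);


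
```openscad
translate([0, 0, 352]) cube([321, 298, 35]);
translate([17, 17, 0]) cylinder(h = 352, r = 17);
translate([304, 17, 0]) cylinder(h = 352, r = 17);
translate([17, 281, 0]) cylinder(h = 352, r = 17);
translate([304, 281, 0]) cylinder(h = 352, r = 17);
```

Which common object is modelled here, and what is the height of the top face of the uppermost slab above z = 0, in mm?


A stool. The seat height is 387 mm.

A 321×298×35 slab at z = 352 on four corner cylinders — a stool. The seat top is 352 + 35 = 387 mm.


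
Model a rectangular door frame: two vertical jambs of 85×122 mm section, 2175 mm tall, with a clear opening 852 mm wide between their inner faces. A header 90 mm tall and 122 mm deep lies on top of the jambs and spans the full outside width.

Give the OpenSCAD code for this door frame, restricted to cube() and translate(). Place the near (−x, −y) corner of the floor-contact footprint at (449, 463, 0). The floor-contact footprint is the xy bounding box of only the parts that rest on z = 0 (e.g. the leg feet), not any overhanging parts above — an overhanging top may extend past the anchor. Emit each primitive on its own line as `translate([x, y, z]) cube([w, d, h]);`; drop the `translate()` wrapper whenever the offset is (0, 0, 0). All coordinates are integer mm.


translate([449, 463, 0]) cube([85, 122, 2175]);
translate([1386, 463, 0]) cube([85, 122, 2175]);
translate([449, 463, 2175]) cube([1022, 122, 90]);


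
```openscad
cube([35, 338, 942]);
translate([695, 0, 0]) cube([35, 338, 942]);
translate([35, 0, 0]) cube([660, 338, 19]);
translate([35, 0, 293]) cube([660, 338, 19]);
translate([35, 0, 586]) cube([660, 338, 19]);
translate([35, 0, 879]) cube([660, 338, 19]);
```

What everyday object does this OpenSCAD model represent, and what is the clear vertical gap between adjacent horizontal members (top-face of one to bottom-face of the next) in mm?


A bookshelf. The clear shelf gap is 274 mm.

Two tall side panels with 4 horizontal boards between them — a bookshelf. The first two shelf undersides are at z = 0 and z = 293; with shelf thickness 19, the clear gap is 293 − 0 − 19 = 274 mm.


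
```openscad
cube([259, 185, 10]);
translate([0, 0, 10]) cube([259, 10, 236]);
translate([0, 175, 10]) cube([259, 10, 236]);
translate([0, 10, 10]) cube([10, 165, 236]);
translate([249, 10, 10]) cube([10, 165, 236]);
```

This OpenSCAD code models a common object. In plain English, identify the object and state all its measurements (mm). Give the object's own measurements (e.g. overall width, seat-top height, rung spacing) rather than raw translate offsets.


An open-topped rectangular box: outside dimensions 259×185×246 mm, with a uniform wall and base thickness of 10 mm. The base is a full 259×185 slab on the floor; four walls sit on top of the base. The front and back walls (the −y and +y sides) span the full width; the two side walls fit between them.


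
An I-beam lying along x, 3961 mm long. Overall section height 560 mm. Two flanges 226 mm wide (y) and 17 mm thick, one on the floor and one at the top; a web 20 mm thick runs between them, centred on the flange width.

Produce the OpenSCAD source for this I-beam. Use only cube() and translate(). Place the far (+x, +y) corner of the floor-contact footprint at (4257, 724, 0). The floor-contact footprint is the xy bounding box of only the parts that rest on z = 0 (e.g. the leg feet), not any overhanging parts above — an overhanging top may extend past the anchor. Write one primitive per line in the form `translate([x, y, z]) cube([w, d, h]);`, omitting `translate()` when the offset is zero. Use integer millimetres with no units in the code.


translate([296, 498, 0]) cube([3961, 226, 17]);
translate([296, 601, 17]) cube([3961, 20, 526]);
translate([296, 498, 543]) cube([3961, 226, 17]);


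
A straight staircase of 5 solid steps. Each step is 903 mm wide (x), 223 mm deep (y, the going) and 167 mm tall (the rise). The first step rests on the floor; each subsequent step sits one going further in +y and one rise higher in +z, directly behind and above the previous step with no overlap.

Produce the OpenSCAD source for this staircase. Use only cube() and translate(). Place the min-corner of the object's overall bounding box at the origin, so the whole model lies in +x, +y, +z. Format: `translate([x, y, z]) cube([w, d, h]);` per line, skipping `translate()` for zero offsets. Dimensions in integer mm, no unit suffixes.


cube([903, 223, 167]);
translate([0, 223, 167]) cube([903, 223, 167]);
translate([0, 446, 334]) cube([903, 223, 167]);
translate([0, 669, 501]) cube([903, 223, 167]);
translate([0, 892, 668]) cube([903, 223, 167]);


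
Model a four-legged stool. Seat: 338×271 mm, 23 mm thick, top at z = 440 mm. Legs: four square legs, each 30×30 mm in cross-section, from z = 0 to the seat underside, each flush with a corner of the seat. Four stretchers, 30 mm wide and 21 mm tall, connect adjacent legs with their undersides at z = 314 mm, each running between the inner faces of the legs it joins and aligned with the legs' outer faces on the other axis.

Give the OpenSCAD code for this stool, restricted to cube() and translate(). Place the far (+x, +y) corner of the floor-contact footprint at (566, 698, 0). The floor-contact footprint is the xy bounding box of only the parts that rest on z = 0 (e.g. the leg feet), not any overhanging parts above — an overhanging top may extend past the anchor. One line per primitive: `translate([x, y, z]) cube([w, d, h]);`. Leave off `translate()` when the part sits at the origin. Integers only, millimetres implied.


translate([228, 427, 417]) cube([338, 271, 23]);
translate([228, 427, 0]) cube([30, 30, 417]);
translate([536, 427, 0]) cube([30, 30, 417]);
translate([228, 668, 0]) cube([30, 30, 417]);
translate([536, 668, 0]) cube([30, 30, 417]);
translate([258, 427, 314]) cube([278, 30, 21]);
translate([258, 668, 314]) cube([278, 30, 21]);
translate([228, 457, 314]) cube([30, 211, 21]);
translate([536, 457, 314]) cube([30, 211, 21]);


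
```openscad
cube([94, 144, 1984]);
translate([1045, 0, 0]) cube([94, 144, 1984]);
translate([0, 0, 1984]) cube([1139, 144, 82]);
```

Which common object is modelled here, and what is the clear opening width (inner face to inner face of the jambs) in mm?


A door frame. The clear opening width is 951 mm.

Two 1984 mm tall posts with a header on top — a door frame. The left jamb is 94 mm wide at x = 0; the right jamb starts at x = 1045. The clear opening is 1045 − 94 = 951 mm.


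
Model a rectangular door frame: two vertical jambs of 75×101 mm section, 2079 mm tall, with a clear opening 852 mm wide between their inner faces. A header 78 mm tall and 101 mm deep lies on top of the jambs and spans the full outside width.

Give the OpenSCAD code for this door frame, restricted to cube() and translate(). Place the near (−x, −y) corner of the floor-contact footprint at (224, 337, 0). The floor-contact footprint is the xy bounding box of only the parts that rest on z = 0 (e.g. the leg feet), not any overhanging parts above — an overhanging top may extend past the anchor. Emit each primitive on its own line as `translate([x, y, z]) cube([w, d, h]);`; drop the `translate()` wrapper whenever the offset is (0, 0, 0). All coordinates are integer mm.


translate([224, 337, 0]) cube([75, 101, 2079]);
translate([1151, 337, 0]) cube([75, 101, 2079]);
translate([224, 337, 2079]) cube([1002, 101, 78]);


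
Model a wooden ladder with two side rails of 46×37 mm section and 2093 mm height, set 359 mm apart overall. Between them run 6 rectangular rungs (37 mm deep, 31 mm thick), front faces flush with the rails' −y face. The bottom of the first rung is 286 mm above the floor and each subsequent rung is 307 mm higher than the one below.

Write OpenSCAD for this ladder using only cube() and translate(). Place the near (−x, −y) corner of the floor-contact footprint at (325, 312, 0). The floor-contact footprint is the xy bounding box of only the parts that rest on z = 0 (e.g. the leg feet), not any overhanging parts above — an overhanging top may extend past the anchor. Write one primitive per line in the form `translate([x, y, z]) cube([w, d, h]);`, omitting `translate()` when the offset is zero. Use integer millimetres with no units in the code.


translate([325, 312, 0]) cube([46, 37, 2093]);
translate([638, 312, 0]) cube([46, 37, 2093]);
translate([371, 312, 286]) cube([267, 37, 31]);
translate([371, 312, 593]) cube([267, 37, 31]);
translate([371, 312, 900]) cube([267, 37, 31]);
translate([371, 312, 1207]) cube([267, 37, 31]);
translate([371, 312, 1514]) cube([267, 37, 31]);
translate([371, 312, 1821]) cube([267, 37, 31]);


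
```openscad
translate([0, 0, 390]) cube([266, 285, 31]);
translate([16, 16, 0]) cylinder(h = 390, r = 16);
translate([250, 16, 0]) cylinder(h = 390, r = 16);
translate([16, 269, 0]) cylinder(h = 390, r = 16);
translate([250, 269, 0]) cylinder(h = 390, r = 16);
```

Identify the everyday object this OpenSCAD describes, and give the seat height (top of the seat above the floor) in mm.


A stool. The seat height is 421 mm.

A 266×285×31 slab at z = 390 on four corner cylinders — a stool. The seat top is 390 + 31 = 421 mm.


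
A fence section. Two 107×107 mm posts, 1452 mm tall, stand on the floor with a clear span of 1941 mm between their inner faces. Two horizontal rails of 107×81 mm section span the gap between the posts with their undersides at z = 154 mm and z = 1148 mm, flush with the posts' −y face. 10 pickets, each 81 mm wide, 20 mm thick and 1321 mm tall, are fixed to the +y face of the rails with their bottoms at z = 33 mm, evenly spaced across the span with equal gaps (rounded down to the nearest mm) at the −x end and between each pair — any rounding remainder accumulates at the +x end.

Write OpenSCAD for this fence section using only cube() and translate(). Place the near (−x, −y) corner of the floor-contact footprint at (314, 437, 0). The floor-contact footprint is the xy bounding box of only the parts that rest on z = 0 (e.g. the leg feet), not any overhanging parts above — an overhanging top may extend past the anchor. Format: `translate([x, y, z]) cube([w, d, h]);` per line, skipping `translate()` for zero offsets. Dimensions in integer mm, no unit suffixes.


translate([314, 437, 0]) cube([107, 107, 1452]);
translate([2362, 437, 0]) cube([107, 107, 1452]);
translate([421, 437, 154]) cube([1941, 107, 81]);
translate([421, 437, 1148]) cube([1941, 107, 81]);
translate([523, 544, 33]) cube([81, 20, 1321]);
translate([706, 544, 33]) cube([81, 20, 1321]);
translate([889, 544, 33]) cube([81, 20, 1321]);
translate([1072, 544, 33]) cube([81, 20, 1321]);
translate([1255, 544, 33]) cube([81, 20, 1321]);
translate([1438, 544, 33]) cube([81, 20, 1321]);
translate([1621, 544, 33]) cube([81, 20, 1321]);
translate([1804, 544, 33]) cube([81, 20, 1321]);
translate([1987, 544, 33]) cube([81, 20, 1321]);
translate([2170, 544, 33]) cube([81, 20, 1321]);


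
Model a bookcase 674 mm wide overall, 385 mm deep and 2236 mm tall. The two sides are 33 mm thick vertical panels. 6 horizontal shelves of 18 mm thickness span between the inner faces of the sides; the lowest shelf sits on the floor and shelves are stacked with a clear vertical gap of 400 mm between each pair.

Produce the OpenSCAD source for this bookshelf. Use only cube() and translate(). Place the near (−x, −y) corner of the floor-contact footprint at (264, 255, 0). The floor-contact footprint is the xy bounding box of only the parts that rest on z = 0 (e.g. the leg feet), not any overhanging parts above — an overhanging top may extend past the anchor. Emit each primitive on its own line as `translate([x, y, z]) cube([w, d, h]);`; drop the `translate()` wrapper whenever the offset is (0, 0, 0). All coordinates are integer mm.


translate([264, 255, 0]) cube([33, 385, 2236]);
translate([905, 255, 0]) cube([33, 385, 2236]);
translate([297, 255, 0]) cube([608, 385, 18]);
translate([297, 255, 418]) cube([608, 385, 18]);
translate([297, 255, 836]) cube([608, 385, 18]);
translate([297, 255, 1254]) cube([608, 385, 18]);
translate([297, 255, 1672]) cube([608, 385, 18]);
translate([297, 255, 2090]) cube([608, 385, 18]);


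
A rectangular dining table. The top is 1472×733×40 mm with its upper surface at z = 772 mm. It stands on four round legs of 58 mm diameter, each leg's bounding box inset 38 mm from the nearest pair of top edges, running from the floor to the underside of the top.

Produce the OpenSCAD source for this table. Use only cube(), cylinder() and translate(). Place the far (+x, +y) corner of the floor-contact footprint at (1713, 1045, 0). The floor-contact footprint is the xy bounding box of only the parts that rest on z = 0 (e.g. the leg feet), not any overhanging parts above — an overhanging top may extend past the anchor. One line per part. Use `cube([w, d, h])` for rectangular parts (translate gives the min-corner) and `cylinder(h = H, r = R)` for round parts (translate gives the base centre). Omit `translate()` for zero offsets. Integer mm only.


// leg_h = 772 - 40 = 732
translate([279, 350, 732]) cube([1472, 733, 40]);
translate([346, 417, 0]) cylinder(h = 732, r = 29);
translate([1684, 417, 0]) cylinder(h = 732, r = 29);
translate([346, 1016, 0]) cylinder(h = 732, r = 29);
translate([1684, 1016, 0]) cylinder(h = 732, r = 29);


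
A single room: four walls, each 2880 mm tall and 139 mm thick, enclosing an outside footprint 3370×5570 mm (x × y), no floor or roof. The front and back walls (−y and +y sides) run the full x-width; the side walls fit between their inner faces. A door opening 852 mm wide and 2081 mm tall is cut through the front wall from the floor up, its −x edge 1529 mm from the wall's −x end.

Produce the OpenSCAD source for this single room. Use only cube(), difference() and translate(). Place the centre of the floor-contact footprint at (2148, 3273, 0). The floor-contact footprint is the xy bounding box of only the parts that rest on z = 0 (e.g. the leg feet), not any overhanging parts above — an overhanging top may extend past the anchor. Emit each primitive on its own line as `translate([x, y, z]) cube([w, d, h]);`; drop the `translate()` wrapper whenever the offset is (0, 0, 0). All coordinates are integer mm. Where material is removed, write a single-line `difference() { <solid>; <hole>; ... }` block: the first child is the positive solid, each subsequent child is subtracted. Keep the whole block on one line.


difference() { translate([463, 488, 0]) cube([3370, 139, 2880]); translate([1992, 488, 0]) cube([852, 139, 2081]); }
translate([463, 5919, 0]) cube([3370, 139, 2880]);
translate([463, 627, 0]) cube([139, 5292, 2880]);
translate([3694, 627, 0]) cube([139, 5292, 2880]);


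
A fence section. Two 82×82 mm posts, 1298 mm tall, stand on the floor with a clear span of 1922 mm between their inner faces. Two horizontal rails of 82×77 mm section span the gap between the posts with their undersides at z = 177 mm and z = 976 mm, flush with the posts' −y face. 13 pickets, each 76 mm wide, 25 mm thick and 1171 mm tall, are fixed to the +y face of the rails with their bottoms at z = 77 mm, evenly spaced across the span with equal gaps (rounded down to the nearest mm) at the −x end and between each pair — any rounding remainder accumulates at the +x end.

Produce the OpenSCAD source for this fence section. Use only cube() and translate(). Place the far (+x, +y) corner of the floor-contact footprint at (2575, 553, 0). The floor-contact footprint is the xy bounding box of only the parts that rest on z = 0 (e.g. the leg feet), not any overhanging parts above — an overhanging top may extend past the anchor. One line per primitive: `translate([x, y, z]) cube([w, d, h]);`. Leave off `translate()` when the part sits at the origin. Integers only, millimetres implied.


translate([489, 471, 0]) cube([82, 82, 1298]);
translate([2493, 471, 0]) cube([82, 82, 1298]);
translate([571, 471, 177]) cube([1922, 82, 77]);
translate([571, 471, 976]) cube([1922, 82, 77]);
translate([637, 553, 77]) cube([76, 25, 1171]);
translate([779, 553, 77]) cube([76, 25, 1171]);
translate([921, 553, 77]) cube([76, 25, 1171]);
translate([1063, 553, 77]) cube([76, 25, 1171]);
translate([1205, 553, 77]) cube([76, 25, 1171]);
translate([1347, 553, 77]) cube([76, 25, 1171]);
translate([1489, 553, 77]) cube([76, 25, 1171]);
translate([1631, 553, 77]) cube([76, 25, 1171]);
translate([1773, 553, 77]) cube([76, 25, 1171]);
translate([1915, 553, 77]) cube([76, 25, 1171]);
translate([2057, 553, 77]) cube([76, 25, 1171]);
translate([2199, 553, 77]) cube([76, 25, 1171]);
translate([2341, 553, 77]) cube([76, 25, 1171]);


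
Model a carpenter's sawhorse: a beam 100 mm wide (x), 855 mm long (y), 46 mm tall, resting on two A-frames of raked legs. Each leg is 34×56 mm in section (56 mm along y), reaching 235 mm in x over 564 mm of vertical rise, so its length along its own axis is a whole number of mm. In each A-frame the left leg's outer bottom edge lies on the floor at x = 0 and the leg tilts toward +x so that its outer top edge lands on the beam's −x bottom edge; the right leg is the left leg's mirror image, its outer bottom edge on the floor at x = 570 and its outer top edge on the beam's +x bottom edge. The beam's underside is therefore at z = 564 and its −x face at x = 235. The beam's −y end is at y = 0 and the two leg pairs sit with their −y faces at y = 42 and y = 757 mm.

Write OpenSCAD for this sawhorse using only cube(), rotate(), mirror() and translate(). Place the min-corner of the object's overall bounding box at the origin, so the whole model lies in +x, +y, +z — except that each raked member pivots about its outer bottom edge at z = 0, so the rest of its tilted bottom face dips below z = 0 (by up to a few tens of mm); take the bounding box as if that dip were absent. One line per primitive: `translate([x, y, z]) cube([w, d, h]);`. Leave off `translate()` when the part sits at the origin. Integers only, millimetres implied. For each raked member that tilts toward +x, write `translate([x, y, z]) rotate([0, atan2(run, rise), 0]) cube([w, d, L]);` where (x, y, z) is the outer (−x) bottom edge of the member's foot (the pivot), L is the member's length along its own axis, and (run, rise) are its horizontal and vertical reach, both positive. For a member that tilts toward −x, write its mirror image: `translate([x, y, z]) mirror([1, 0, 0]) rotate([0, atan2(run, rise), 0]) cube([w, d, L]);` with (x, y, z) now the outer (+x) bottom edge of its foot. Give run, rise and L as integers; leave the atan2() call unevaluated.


translate([235, 0, 564]) cube([100, 855, 46]);
translate([0, 42, 0]) rotate([0, atan2(235, 564), 0]) cube([34, 56, 611]);
translate([570, 42, 0]) mirror([1, 0, 0]) rotate([0, atan2(235, 564), 0]) cube([34, 56, 611]);
translate([0, 757, 0]) rotate([0, atan2(235, 564), 0]) cube([34, 56, 611]);
translate([570, 757, 0]) mirror([1, 0, 0]) rotate([0, atan2(235, 564), 0]) cube([34, 56, 611]);


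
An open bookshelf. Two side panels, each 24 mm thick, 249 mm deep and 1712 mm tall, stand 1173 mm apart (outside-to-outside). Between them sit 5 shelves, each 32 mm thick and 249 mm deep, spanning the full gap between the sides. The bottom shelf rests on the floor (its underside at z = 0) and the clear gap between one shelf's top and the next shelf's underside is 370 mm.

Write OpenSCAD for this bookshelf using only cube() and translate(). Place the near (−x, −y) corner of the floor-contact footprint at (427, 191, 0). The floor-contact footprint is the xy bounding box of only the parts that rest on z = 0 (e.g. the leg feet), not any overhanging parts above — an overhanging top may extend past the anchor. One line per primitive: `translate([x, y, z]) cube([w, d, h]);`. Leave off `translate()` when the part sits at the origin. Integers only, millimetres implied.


translate([427, 191, 0]) cube([24, 249, 1712]);
translate([1576, 191, 0]) cube([24, 249, 1712]);
translate([451, 191, 0]) cube([1125, 249, 32]);
translate([451, 191, 402]) cube([1125, 249, 32]);
translate([451, 191, 804]) cube([1125, 249, 32]);
translate([451, 191, 1206]) cube([1125, 249, 32]);
translate([451, 191, 1608]) cube([1125, 249, 32]);


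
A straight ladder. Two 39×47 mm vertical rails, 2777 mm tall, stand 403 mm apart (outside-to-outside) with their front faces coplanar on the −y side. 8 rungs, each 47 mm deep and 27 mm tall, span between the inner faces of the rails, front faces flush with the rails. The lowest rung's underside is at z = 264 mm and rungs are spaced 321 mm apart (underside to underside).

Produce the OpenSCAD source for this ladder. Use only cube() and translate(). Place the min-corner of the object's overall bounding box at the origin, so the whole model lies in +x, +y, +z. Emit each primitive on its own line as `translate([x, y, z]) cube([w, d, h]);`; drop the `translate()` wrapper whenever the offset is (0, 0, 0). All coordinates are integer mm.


// rung span = 403 - 2*39 = 325
// rung[k] z = 264 + k*321
cube([39, 47, 2777]);
translate([364, 0, 0]) cube([39, 47, 2777]);
translate([39, 0, 264]) cube([325, 47, 27]);
translate([39, 0, 585]) cube([325, 47, 27]);
translate([39, 0, 906]) cube([325, 47, 27]);
translate([39, 0, 1227]) cube([325, 47, 27]);
translate([39, 0, 1548]) cube([325, 47, 27]);
translate([39, 0, 1869]) cube([325, 47, 27]);
translate([39, 0, 2190]) cube([325, 47, 27]);
translate([39, 0, 2511]) cube([325, 47, 27]);


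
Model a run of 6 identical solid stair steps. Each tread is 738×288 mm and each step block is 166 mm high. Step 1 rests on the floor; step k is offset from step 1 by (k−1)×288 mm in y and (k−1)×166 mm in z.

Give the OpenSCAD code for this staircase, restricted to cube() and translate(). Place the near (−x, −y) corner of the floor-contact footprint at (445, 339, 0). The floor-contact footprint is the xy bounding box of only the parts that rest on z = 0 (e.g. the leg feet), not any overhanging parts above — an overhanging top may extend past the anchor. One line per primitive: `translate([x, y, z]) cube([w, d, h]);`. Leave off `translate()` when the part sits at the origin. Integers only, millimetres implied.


translate([445, 339, 0]) cube([738, 288, 166]);
translate([445, 627, 166]) cube([738, 288, 166]);
translate([445, 915, 332]) cube([738, 288, 166]);
translate([445, 1203, 498]) cube([738, 288, 166]);
translate([445, 1491, 664]) cube([738, 288, 166]);
translate([445, 1779, 830]) cube([738, 288, 166]);


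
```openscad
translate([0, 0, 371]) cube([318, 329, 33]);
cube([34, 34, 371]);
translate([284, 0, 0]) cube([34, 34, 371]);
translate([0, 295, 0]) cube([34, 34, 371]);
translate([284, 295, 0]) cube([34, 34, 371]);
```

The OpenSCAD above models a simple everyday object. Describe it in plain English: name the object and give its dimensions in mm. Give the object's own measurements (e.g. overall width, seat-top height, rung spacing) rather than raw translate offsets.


A four-legged stool. The seat is a 318×329×33 mm slab whose top surface is at z = 404 mm; four square legs, each 34×34 mm in cross-section, run from the floor (z = 0) to the underside of the seat, each flush with a corner of the seat.
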